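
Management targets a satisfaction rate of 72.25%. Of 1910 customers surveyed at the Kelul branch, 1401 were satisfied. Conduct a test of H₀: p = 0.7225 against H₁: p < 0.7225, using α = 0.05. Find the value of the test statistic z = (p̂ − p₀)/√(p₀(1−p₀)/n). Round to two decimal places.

z = 1.07

p̂ = 1401/1910 ≈ 0.73351.
Under H₀, SE = √(0.7225·0.2775/1910) = √(0.000104971) = 0.01025.
z = (0.73351 − 0.7225)/0.01025 = 0.01101/0.01025 = 1.07.
p-value = P(Z < 1.074) ≈ 0.8587; since p > α = 0.05, fail to reject H₀.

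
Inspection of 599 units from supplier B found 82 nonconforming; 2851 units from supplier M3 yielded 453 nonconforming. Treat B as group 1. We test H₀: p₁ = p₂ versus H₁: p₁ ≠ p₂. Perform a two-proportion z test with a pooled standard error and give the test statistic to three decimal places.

z = -1.352

p̂₁ = 82/599 = 0.13689, p̂₂ = 453/2851 = 0.15889.
Pooled p̂ = (82+453)/(599+2851) = 535/3450 = 0.15507.
SE = √(0.131025 × 0.0020202) = 0.01627.
z = (0.13689 − 0.15889)/0.01627 = -0.02200/0.01627 = -1.352.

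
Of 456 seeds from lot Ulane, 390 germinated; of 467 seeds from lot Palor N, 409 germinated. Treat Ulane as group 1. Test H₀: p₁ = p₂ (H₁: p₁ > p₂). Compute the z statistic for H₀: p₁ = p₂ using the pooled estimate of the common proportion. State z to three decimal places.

p̂₁ = 390/456 ≈ 0.85526, p̂₂ = 409/467 ≈ 0.87580.
Pooled p̂ = (390+409)/(456+467) = 799/923 = 0.86566.
SE = √(0.116296 × 0.00433431) = 0.02245.
z = (0.85526 − 0.87580)/0.02245 = -0.02054/0.02245 = -0.915.
p-value = P(Z > -0.915) ≈ 0.8199.

z = -0.915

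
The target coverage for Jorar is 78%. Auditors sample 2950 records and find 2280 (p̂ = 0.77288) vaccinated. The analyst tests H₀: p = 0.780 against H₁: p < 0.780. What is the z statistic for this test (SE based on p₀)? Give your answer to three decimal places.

z = -0.933

p̂ = 2280/2950 ≈ 0.77288.
Under H₀, SE = √(0.78·0.22/2950) = √(5.81695e-05) = 0.00763.
z = (0.77288 − 0.78)/0.00763 = -0.00712/0.00763 = -0.933.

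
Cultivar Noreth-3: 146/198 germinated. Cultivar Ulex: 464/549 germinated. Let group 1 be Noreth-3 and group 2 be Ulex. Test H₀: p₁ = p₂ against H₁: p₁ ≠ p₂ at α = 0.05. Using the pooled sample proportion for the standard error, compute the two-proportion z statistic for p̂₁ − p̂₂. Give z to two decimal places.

z = -3.36

p̂₁ = 146/198 ≈ 0.7374, p̂₂ = 464/549 ≈ 0.8452.
Pooled p̂ = (146+464)/(198+549) = 610/747 = 0.8166.
SE = √(p̂(1−p̂)(1/n₁+1/n₂)) = √(0.8166·0.1834·0.006872) = √(0.00102918) = 0.0321.
z = (0.7374 − 0.8452)/0.0321 = -0.1078/0.0321 = -3.36.
p-value = 2·P(Z > 3.360) ≈ 0.0008; since p < α = 0.05, reject H₀.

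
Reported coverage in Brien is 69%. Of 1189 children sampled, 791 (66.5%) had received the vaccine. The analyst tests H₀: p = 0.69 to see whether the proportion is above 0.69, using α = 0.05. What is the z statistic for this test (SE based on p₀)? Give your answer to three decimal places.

p̂ = 791/1189 ≈ 0.665265.
SE = √(p₀(1−p₀)/n) = √(0.2139/1189) = 0.013413.
z = (0.665265 − 0.69)/0.013413 = -0.024735/0.013413 = -1.844.
p-value = P(Z > -1.844) ≈ 0.9674, so at α = 0.05 we fail to reject H₀.

z = -1.844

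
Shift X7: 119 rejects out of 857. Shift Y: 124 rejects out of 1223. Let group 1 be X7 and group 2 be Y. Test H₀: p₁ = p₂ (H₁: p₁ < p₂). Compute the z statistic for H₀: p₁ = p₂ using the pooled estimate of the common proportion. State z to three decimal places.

z = 2.618

p̂₁ = 119/857 ≈ 0.13886, p̂₂ = 124/1223 ≈ 0.10139.
Pooled p̂ = (119+124)/(857+1223) = 243/2080 = 0.11683.
SE = √(p̂(1−p̂)(1/n₁+1/n₂)) = √(0.11683·0.88317·0.00198452) = √(0.00020476) = 0.01431.
z = (0.13886 − 0.10139)/0.01431 = 0.03747/0.01431 = 2.618.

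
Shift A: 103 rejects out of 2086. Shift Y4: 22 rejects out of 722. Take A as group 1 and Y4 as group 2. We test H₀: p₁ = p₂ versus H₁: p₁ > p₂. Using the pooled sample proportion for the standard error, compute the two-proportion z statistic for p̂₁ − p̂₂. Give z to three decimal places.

p̂₁ = 103/2086 ≈ 0.049377, p̂₂ = 22/722 ≈ 0.030471.
Pooled p̂ = (103+22)/(2086+722) = 125/2808 = 0.044516.
SE = √(p̂(1−p̂)(1/n₁+1/n₂)) = √(0.044516·0.955484·0.00186443) = √(7.93016e-05) = 0.008905.
z = (0.049377 − 0.030471)/0.008905 = 0.018906/0.008905 = 2.123.
p-value = P(Z > 2.123) ≈ 0.0169.

z = 2.123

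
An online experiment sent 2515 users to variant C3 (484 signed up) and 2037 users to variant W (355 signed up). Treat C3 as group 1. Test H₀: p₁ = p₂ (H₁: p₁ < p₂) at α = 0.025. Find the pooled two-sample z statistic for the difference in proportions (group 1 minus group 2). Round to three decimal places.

z = 1.572

p̂₁ = 484/2515 ≈ 0.19245, p̂₂ = 355/2037 ≈ 0.17428.
Pooled p̂ = (484+355)/(2515+2037) = 839/4552 = 0.18431.
SE = √(0.150343 × 0.000888532) = 0.01156.
z = (0.19245 − 0.17428)/0.01156 = 0.01817/0.01156 = 1.572.
p-value = P(Z < 1.572) ≈ 0.9420. With α = 0.025, fail to reject H₀.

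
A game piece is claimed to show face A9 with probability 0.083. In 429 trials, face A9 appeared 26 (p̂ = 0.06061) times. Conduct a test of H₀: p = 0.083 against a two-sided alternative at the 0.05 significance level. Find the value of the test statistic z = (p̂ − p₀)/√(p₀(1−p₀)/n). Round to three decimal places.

z = -1.681

p̂ = 26/429 ≈ 0.06061.
Standard error under H₀: √(0.083×0.917/429) = 0.01332.
z = (0.06061 − 0.083)/0.01332 = -0.02239/0.01332 = -1.681.
p-value = 2·P(Z > 1.681) ≈ 0.0927; since p > α = 0.05, fail to reject H₀.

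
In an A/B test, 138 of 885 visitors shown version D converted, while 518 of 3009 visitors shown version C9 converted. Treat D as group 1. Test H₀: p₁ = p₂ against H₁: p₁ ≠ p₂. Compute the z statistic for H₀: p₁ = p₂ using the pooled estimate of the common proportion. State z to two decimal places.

z = -1.13

p̂₁ = 138/885 ≈ 0.15593, p̂₂ = 518/3009 ≈ 0.17215.
Pooled p̂ = (138+518)/(885+3009) = 656/3894 = 0.16846.
SE = √(0.140084 × 0.00146228) = 0.01431.
z = (0.15593 − 0.17215)/0.01431 = -0.01622/0.01431 = -1.13.
Two-sided p-value ≈ 2·Φ(−1.133) = 0.2572.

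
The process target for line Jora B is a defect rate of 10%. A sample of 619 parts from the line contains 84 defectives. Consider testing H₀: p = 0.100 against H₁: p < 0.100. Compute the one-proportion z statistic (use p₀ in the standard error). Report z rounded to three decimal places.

z = 2.961

p̂ = 84/619 = 0.135703.
Standard error under H₀: √(0.1×0.9/619) = 0.012058.
z = (0.135703 − 0.1)/0.012058 = 0.035703/0.012058 = 2.961.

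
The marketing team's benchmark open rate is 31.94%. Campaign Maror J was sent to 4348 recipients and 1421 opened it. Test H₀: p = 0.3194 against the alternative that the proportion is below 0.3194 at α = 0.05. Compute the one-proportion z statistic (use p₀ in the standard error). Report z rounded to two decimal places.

p̂ = 1421/4348 = 0.32682.
Standard error under H₀: √(0.3194×0.6806/4348) = 0.00707.
z = (0.32682 − 0.3194)/0.00707 = 0.00742/0.00707 = 1.05.
p-value = P(Z < 1.049) ≈ 0.8529, so at α = 0.05 we fail to reject H₀.

z = 1.05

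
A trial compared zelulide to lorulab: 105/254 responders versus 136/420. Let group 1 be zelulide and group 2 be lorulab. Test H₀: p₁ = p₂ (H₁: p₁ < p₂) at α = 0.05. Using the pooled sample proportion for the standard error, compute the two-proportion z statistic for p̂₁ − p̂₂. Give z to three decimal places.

p̂₁ = 105/254 ≈ 0.41339, p̂₂ = 136/420 ≈ 0.32381.
Pooled p̂ = (105+136)/(254+420) = 241/674 = 0.35757.
SE = √(p̂(1−p̂)(1/n₁+1/n₂)) = √(0.35757·0.64243·0.00631796) = √(0.00145132) = 0.03810.
z = (0.41339 − 0.32381)/0.03810 = 0.08958/0.03810 = 2.351.
p-value = P(Z < 2.351) ≈ 0.9906, so at α = 0.05 we fail to reject H₀.

z = 2.351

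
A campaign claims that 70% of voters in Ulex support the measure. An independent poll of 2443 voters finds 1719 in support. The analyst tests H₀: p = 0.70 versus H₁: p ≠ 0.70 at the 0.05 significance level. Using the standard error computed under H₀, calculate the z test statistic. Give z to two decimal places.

z = 0.39

p̂ = 1719/2443 ≈ 0.7036.
Under H₀, SE = √(0.7·0.3/2443) = √(8.59599e-05) = 0.0093.
z = (0.7036 − 0.7)/0.0093 = 0.0036/0.0093 = 0.39.
Two-sided p-value ≈ 2·Φ(−0.393) = 0.6944. With α = 0.05, fail to reject H₀.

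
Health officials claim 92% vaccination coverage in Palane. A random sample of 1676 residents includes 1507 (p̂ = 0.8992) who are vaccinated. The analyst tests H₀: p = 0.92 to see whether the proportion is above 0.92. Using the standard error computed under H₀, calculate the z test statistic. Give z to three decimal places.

p̂ = 1507/1676 = 0.899165.
Under H₀, SE = √(0.92·0.08/1676) = √(4.39141e-05) = 0.006627.
z = (0.899165 − 0.92)/0.006627 = -0.020835/0.006627 = -3.144.
p-value = P(Z > -3.144) ≈ 0.9992.

z = -3.144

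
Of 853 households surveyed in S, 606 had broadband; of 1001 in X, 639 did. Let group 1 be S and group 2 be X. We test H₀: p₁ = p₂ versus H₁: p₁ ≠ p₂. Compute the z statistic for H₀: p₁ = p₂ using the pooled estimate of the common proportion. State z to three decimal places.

z = 3.293

p̂₁ = 606/853 = 0.710434, p̂₂ = 639/1001 = 0.638362.
Pooled p̂ = (606+639)/(853+1001) = 1245/1854 = 0.671521.
SE = √(p̂(1−p̂)(1/n₁+1/n₂)) = √(0.671521·0.328479·0.00217133) = √(0.000478954) = 0.021885.
z = (0.710434 − 0.638362)/0.021885 = 0.072072/0.021885 = 3.293.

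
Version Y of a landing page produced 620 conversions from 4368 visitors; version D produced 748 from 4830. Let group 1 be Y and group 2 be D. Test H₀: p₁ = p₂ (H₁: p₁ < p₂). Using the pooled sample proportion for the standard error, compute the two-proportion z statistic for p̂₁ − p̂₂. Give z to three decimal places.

z = -1.740

p̂₁ = 620/4368 ≈ 0.14194, p̂₂ = 748/4830 ≈ 0.15487.
Pooled p̂ = (620+748)/(4368+4830) = 1368/9198 = 0.14873.
SE = √(p̂(1−p̂)(1/n₁+1/n₂)) = √(0.14873·0.85127·0.000435977) = √(5.51982e-05) = 0.00743.
z = (0.14194 − 0.15487)/0.00743 = -0.01293/0.00743 = -1.740.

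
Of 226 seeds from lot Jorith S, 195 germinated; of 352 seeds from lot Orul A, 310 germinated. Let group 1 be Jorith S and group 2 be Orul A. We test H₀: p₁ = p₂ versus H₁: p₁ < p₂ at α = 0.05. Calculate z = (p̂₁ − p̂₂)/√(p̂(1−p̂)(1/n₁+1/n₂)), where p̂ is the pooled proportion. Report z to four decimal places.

z = -0.6304

p̂₁ = 195/226 ≈ 0.862832, p̂₂ = 310/352 ≈ 0.880682.
Pooled p̂ = (195+310)/(226+352) = 505/578 = 0.873702.
SE = √(p̂(1−p̂)(1/n₁+1/n₂)) = √(0.873702·0.126298·0.00726569) = √(0.000801743) = 0.028315.
z = (0.862832 − 0.880682)/0.028315 = -0.017850/0.028315 = -0.6304.
p-value = P(Z < -0.630) ≈ 0.2642, so at α = 0.05 we fail to reject H₀.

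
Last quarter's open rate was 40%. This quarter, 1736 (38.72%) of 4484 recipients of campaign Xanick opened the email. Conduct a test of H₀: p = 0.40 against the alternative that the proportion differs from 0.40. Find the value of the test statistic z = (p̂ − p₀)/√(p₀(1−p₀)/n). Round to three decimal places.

p̂ = 1736/4484 ≈ 0.387154.
Standard error under H₀: √(0.4×0.6/4484) = 0.007316.
z = (0.387154 − 0.4)/0.007316 = -0.012846/0.007316 = -1.756.

z = -1.756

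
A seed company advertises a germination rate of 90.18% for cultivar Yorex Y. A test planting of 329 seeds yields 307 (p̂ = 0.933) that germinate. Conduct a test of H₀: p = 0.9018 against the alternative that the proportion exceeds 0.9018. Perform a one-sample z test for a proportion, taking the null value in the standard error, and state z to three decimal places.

z = 1.910

p̂ = 307/329 ≈ 0.933131.
Under H₀, SE = √(0.9018·0.0982/329) = √(0.000269169) = 0.016406.
z = (0.933131 − 0.9018)/0.016406 = 0.031331/0.016406 = 1.910.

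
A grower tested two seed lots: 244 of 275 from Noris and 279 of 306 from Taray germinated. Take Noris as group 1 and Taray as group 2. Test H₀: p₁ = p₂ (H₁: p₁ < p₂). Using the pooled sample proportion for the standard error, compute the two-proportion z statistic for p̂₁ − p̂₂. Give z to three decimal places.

p̂₁ = 244/275 ≈ 0.88727, p̂₂ = 279/306 ≈ 0.91176.
Pooled p̂ = (244+279)/(275+306) = 523/581 = 0.90017.
SE = √(p̂(1−p̂)(1/n₁+1/n₂)) = √(0.90017·0.09983·0.00690434) = √(0.000620439) = 0.02491.
z = (0.88727 − 0.91176)/0.02491 = -0.02449/0.02491 = -0.983.
p-value = P(Z < -0.983) ≈ 0.1627.

z = -0.983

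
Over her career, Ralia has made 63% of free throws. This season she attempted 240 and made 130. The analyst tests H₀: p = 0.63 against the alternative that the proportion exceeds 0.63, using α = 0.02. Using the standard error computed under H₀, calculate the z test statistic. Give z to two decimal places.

p̂ = 130/240 = 0.5417.
Standard error under H₀: √(0.63×0.37/240) = 0.0312.
z = (0.5417 − 0.63)/0.0312 = -0.0883/0.0312 = -2.83.
p-value = P(Z > -2.834) ≈ 0.9977; since p > α = 0.02, fail to reject H₀.

z = -2.83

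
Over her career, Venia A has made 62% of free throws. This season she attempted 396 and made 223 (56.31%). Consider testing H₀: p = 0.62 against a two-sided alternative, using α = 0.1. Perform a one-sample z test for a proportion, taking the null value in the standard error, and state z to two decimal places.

z = -2.33

p̂ = 223/396 ≈ 0.5631.
Standard error under H₀: √(0.62×0.38/396) = 0.0244.
z = (0.5631 − 0.62)/0.0244 = -0.0569/0.0244 = -2.33.
p-value = 2·P(Z > 2.331) ≈ 0.0197; since p < α = 0.1, reject H₀.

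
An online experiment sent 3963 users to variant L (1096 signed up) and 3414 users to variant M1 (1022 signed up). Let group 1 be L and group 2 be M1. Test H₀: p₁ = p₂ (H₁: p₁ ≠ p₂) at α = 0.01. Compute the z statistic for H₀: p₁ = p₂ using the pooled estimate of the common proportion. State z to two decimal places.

p̂₁ = 1096/3963 = 0.27656, p̂₂ = 1022/3414 = 0.29936.
Pooled p̂ = (1096+1022)/(3963+3414) = 2118/7377 = 0.28711.
SE = √(p̂(1−p̂)(1/n₁+1/n₂)) = √(0.28711·0.71289·0.000545246) = √(0.000111599) = 0.01056.
z = (0.27656 − 0.29936)/0.01056 = -0.02280/0.01056 = -2.16.
Two-sided p-value ≈ 2·Φ(−2.158) = 0.0309; since p > α = 0.01, fail to reject H₀.

z = -2.16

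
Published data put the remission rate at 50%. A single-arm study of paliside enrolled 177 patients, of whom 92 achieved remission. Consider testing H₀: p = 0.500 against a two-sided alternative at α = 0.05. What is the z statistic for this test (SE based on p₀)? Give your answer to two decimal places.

p̂ = 92/177 ≈ 0.5198.
SE = √(p₀(1−p₀)/n) = √(0.25/177) = 0.0376.
z = (0.5198 − 0.5)/0.0376 = 0.0198/0.0376 = 0.53.
Two-sided p-value ≈ 2·Φ(−0.526) = 0.5988; since p > α = 0.05, fail to reject H₀.

z = 0.53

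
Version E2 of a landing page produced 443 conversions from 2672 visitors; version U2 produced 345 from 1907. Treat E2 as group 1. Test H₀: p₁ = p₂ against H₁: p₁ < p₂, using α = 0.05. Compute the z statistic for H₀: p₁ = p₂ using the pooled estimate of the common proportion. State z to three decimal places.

z = -1.336

p̂₁ = 443/2672 = 0.16579, p̂₂ = 345/1907 = 0.18091.
Pooled p̂ = (443+345)/(2672+1907) = 788/4579 = 0.17209.
SE = √(0.142475 × 0.000898635) = 0.01132.
z = (0.16579 − 0.18091)/0.01132 = -0.01512/0.01132 = -1.336.
p-value = P(Z < -1.336) ≈ 0.0907. With α = 0.05, fail to reject H₀.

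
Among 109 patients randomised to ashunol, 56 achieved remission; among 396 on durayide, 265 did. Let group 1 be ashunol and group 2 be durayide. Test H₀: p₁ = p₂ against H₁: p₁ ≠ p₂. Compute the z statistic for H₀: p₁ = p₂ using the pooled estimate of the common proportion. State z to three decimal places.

p̂₁ = 56/109 = 0.51376, p̂₂ = 265/396 = 0.66919.
Pooled p̂ = (56+265)/(109+396) = 321/505 = 0.63564.
SE = √(p̂(1−p̂)(1/n₁+1/n₂)) = √(0.63564·0.36436·0.0116996) = √(0.00270963) = 0.05205.
z = (0.51376 − 0.66919)/0.05205 = -0.15543/0.05205 = -2.986.
Two-sided p-value ≈ 2·Φ(−2.986) = 0.0028.

z = -2.986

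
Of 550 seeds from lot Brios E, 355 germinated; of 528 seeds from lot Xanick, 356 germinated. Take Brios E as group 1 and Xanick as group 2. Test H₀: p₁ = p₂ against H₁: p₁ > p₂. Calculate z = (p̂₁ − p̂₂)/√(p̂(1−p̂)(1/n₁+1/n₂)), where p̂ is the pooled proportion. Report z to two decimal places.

p̂₁ = 355/550 = 0.64545, p̂₂ = 356/528 = 0.67424.
Pooled p̂ = (355+356)/(550+528) = 711/1078 = 0.65955.
SE = √(p̂(1−p̂)(1/n₁+1/n₂)) = √(0.65955·0.34045·0.00371212) = √(0.000833528) = 0.02887.
z = (0.64545 − 0.67424)/0.02887 = -0.02879/0.02887 = -1.00.

z = -1.00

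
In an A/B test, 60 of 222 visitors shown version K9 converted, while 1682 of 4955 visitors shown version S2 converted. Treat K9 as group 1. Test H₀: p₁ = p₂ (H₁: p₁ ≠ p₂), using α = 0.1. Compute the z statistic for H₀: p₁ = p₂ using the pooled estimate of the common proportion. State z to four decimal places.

z = -2.1343

p̂₁ = 60/222 = 0.2702703, p̂₂ = 1682/4955 = 0.3394551.
Pooled p̂ = (60+1682)/(222+4955) = 1742/5177 = 0.3364883.
SE = √(p̂(1−p̂)(1/n₁+1/n₂)) = √(0.3364883·0.6635117·0.00470632) = √(0.00105075) = 0.0324153.
z = (0.2702703 − 0.3394551)/0.0324153 = -0.0691848/0.0324153 = -2.1343.
Two-sided p-value ≈ 2·Φ(−2.134) = 0.0328, so at α = 0.1 we reject H₀.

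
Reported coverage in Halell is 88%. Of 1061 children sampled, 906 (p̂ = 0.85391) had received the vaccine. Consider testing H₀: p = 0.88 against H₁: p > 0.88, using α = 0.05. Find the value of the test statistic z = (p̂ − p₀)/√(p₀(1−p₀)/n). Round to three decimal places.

z = -2.615

p̂ = 906/1061 = 0.853911.
SE = √(p₀(1−p₀)/n) = √(0.1056/1061) = 0.009976.
z = (0.853911 − 0.88)/0.009976 = -0.026089/0.009976 = -2.615.
p-value = P(Z > -2.615) ≈ 0.9955; since p > α = 0.05, fail to reject H₀.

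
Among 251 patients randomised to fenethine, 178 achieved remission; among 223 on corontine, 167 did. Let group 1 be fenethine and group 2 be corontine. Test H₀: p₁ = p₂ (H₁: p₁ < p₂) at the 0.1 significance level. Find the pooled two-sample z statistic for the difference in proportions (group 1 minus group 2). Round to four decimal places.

z = -0.9697

p̂₁ = 178/251 ≈ 0.709163, p̂₂ = 167/223 ≈ 0.748879.
Pooled p̂ = (178+167)/(251+223) = 345/474 = 0.727848.
SE = √(0.198085 × 0.00846837) = 0.040957.
z = (0.709163 − 0.748879)/0.040957 = -0.039716/0.040957 = -0.9697.
p-value = P(Z < -0.970) ≈ 0.1661. With α = 0.1, fail to reject H₀.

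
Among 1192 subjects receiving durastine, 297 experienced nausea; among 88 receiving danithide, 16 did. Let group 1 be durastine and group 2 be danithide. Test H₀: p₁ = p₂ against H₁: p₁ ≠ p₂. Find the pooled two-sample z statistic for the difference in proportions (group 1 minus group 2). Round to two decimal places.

z = 1.42

p̂₁ = 297/1192 = 0.2492, p̂₂ = 16/88 = 0.1818.
Pooled p̂ = (297+16)/(1192+88) = 313/1280 = 0.2445.
SE = √(0.184736 × 0.0122026) = 0.0475.
z = (0.2492 − 0.1818)/0.0475 = 0.0674/0.0475 = 1.42.
Two-sided p-value ≈ 2·Φ(−1.418) = 0.1561.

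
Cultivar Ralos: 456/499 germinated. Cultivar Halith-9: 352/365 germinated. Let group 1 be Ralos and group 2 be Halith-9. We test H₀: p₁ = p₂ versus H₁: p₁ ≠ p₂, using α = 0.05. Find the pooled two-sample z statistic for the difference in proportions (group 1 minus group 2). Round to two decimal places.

z = -2.98

p̂₁ = 456/499 = 0.9138, p̂₂ = 352/365 = 0.9644.
Pooled p̂ = (456+352)/(499+365) = 808/864 = 0.9352.
SE = √(p̂(1−p̂)(1/n₁+1/n₂)) = √(0.9352·0.0648·0.00474373) = √(0.000287536) = 0.0170.
z = (0.9138 − 0.9644)/0.0170 = -0.0506/0.0170 = -2.98.
p-value = 2·P(Z > 2.981) ≈ 0.0029, so at α = 0.05 we reject H₀.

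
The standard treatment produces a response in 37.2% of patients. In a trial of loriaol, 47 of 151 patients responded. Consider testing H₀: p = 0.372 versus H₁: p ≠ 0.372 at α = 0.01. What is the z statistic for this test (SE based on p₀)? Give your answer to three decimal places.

p̂ = 47/151 ≈ 0.31126.
Under H₀, SE = √(0.372·0.628/151) = √(0.00154713) = 0.03933.
z = (0.31126 − 0.372)/0.03933 = -0.06074/0.03933 = -1.544.
Two-sided p-value ≈ 2·Φ(−1.544) = 0.1225; since p > α = 0.01, fail to reject H₀.

z = -1.544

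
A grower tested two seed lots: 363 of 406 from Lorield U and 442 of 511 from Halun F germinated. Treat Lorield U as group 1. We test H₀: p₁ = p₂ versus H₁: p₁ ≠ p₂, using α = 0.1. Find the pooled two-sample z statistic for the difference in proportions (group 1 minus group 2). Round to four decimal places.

p̂₁ = 363/406 ≈ 0.8940887, p̂₂ = 442/511 ≈ 0.8649706.
Pooled p̂ = (363+442)/(406+511) = 805/917 = 0.8778626.
SE = √(0.10722 × 0.00442) = 0.0217695.
z = (0.8940887 − 0.8649706)/0.0217695 = 0.0291181/0.0217695 = 1.3376.
p-value = 2·P(Z > 1.338) ≈ 0.1810. With α = 0.1, fail to reject H₀.

z = 1.3376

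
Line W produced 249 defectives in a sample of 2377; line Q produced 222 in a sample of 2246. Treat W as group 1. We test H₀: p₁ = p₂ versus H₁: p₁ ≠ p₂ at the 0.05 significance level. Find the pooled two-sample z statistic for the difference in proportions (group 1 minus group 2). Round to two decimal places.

p̂₁ = 249/2377 ≈ 0.10475, p̂₂ = 222/2246 ≈ 0.09884.
Pooled p̂ = (249+222)/(2377+2246) = 471/4623 = 0.10188.
SE = √(0.091502 × 0.000865934) = 0.00890.
z = (0.10475 − 0.09884)/0.00890 = 0.00591/0.00890 = 0.66.
Two-sided p-value ≈ 2·Φ(−0.664) = 0.5066, so at α = 0.05 we fail to reject H₀.

z = 0.66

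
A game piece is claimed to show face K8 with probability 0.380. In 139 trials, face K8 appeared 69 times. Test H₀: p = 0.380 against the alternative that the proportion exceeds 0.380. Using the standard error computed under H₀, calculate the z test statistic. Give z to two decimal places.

z = 2.83

p̂ = 69/139 ≈ 0.4964.
Under H₀, SE = √(0.38·0.62/139) = √(0.00169496) = 0.0412.
z = (0.4964 − 0.38)/0.0412 = 0.1164/0.0412 = 2.83.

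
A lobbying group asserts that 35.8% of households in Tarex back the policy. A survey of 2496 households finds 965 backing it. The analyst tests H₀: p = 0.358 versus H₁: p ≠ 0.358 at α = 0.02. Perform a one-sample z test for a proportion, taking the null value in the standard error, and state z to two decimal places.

p̂ = 965/2496 ≈ 0.3866.
Standard error under H₀: √(0.358×0.642/2496) = 0.0096.
z = (0.3866 − 0.358)/0.0096 = 0.0286/0.0096 = 2.98.
Two-sided p-value ≈ 2·Φ(−2.982) = 0.0029; since p < α = 0.02, reject H₀.

z = 2.98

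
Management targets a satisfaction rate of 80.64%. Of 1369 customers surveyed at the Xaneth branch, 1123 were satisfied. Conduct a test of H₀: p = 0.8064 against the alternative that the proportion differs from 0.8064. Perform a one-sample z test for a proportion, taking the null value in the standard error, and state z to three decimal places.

p̂ = 1123/1369 ≈ 0.82031.
SE = √(p₀(1−p₀)/n) = √(0.15612/1369) = 0.01068.
z = (0.82031 − 0.8064)/0.01068 = 0.01391/0.01068 = 1.302.
Two-sided p-value ≈ 2·Φ(−1.302) = 0.1928.

z = 1.302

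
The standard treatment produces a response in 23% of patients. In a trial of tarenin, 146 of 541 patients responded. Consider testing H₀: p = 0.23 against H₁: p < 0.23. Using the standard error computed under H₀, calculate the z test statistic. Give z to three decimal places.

z = 2.204

p̂ = 146/541 = 0.26987.
SE = √(p₀(1−p₀)/n) = √(0.1771/541) = 0.01809.
z = (0.26987 − 0.23)/0.01809 = 0.03987/0.01809 = 2.204.
p-value = P(Z < 2.204) ≈ 0.9862.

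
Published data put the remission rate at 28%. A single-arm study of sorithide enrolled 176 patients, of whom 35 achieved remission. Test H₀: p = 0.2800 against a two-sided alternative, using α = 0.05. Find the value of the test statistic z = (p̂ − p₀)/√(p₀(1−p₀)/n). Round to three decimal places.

z = -2.397

p̂ = 35/176 ≈ 0.198864.
Under H₀, SE = √(0.28·0.72/176) = √(0.00114545) = 0.033845.
z = (0.198864 − 0.28)/0.033845 = -0.081136/0.033845 = -2.397.
p-value = 2·P(Z > 2.397) ≈ 0.0165, so at α = 0.05 we reject H₀.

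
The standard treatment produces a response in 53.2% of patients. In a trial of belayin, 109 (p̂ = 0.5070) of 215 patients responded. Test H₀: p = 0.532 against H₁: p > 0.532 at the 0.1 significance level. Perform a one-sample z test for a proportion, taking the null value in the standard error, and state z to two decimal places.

p̂ = 109/215 ≈ 0.5070.
Standard error under H₀: √(0.532×0.468/215) = 0.0340.
z = (0.5070 − 0.532)/0.0340 = -0.0250/0.0340 = -0.74.
p-value = P(Z > -0.735) ≈ 0.7689, so at α = 0.1 we fail to reject H₀.

z = -0.74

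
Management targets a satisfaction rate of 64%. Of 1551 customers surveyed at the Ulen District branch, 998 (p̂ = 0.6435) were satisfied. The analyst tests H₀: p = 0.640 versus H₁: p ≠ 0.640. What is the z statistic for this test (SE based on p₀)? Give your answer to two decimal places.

p̂ = 998/1551 = 0.64346.
SE = √(p₀(1−p₀)/n) = √(0.2304/1551) = 0.01219.
z = (0.64346 − 0.64)/0.01219 = 0.00346/0.01219 = 0.28.
p-value = 2·P(Z > 0.284) ≈ 0.7768.

z = 0.28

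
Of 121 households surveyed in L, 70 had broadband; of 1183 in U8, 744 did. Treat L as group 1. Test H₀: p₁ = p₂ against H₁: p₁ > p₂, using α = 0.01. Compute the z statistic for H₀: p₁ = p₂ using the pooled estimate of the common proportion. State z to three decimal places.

z = -1.090

p̂₁ = 70/121 ≈ 0.57851, p̂₂ = 744/1183 ≈ 0.62891.
Pooled p̂ = (70+744)/(121+1183) = 814/1304 = 0.62423.
SE = √(0.234566 × 0.00910977) = 0.04623.
z = (0.57851 − 0.62891)/0.04623 = -0.05040/0.04623 = -1.090.
p-value = P(Z > -1.090) ≈ 0.8622, so at α = 0.01 we fail to reject H₀.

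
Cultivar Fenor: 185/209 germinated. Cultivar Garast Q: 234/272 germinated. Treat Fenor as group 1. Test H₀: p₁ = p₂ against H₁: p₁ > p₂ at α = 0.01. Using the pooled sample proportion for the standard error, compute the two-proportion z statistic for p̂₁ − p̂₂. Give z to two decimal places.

z = 0.81

p̂₁ = 185/209 = 0.8852, p̂₂ = 234/272 = 0.8603.
Pooled p̂ = (185+234)/(209+272) = 419/481 = 0.8711.
SE = √(0.112283 × 0.00846116) = 0.0308.
z = (0.8852 − 0.8603)/0.0308 = 0.0249/0.0308 = 0.81.
p-value = P(Z > 0.807) ≈ 0.2098. With α = 0.01, fail to reject H₀.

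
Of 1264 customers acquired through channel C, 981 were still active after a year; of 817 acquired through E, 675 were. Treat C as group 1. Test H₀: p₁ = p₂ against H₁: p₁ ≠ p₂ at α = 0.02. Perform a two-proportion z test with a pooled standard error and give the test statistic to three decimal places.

z = -2.768

p̂₁ = 981/1264 ≈ 0.776108, p̂₂ = 675/817 ≈ 0.826193.
Pooled p̂ = (981+675)/(1264+817) = 1656/2081 = 0.795771.
SE = √(0.162519 × 0.00201513) = 0.018097.
z = (0.776108 − 0.826193)/0.018097 = -0.050085/0.018097 = -2.768.
p-value = 2·P(Z > 2.768) ≈ 0.0056; since p < α = 0.02, reject H₀.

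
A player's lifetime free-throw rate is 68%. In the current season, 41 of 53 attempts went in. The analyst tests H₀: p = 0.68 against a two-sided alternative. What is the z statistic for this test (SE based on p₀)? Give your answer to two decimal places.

p̂ = 41/53 = 0.7736.
Under H₀, SE = √(0.68·0.32/53) = √(0.00410566) = 0.0641.
z = (0.7736 − 0.68)/0.0641 = 0.0936/0.0641 = 1.46.

z = 1.46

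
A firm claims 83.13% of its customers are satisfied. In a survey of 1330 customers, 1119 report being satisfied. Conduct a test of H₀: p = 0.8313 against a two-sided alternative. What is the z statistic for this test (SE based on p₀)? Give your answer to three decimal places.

z = 0.979

p̂ = 1119/1330 = 0.84135.
Standard error under H₀: √(0.8313×0.1687/1330) = 0.01027.
z = (0.84135 − 0.8313)/0.01027 = 0.01005/0.01027 = 0.979.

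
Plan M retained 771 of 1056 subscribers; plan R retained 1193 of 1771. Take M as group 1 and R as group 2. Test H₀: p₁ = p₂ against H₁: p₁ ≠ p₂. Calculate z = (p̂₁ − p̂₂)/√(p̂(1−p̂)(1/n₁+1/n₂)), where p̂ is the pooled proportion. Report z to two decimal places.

p̂₁ = 771/1056 ≈ 0.730114, p̂₂ = 1193/1771 ≈ 0.673631.
Pooled p̂ = (771+1193)/(1056+1771) = 1964/2827 = 0.694729.
SE = √(p̂(1−p̂)(1/n₁+1/n₂)) = √(0.694729·0.305271·0.00151162) = √(0.000320586) = 0.017905.
z = (0.730114 − 0.673631)/0.017905 = 0.056483/0.017905 = 3.15.

z = 3.15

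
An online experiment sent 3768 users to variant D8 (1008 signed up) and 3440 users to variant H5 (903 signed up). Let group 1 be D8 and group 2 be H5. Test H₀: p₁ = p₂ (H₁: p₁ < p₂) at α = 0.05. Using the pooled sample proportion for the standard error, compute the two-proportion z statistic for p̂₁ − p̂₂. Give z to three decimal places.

p̂₁ = 1008/3768 = 0.26752, p̂₂ = 903/3440 = 0.26250.
Pooled p̂ = (1008+903)/(3768+3440) = 1911/7208 = 0.26512.
SE = √(0.194832 × 0.00055609) = 0.01041.
z = (0.26752 − 0.26250)/0.01041 = 0.00502/0.01041 = 0.482.
p-value = P(Z < 0.482) ≈ 0.6851, so at α = 0.05 we fail to reject H₀.

z = 0.482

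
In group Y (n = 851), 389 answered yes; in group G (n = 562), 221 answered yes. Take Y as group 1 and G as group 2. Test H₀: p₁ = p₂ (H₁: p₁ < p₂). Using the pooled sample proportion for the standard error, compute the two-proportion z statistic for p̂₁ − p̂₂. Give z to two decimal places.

z = 2.37

p̂₁ = 389/851 ≈ 0.45711, p̂₂ = 221/562 ≈ 0.39324.
Pooled p̂ = (389+221)/(851+562) = 610/1413 = 0.43171.
SE = √(0.245336 × 0.00295445) = 0.02692.
z = (0.45711 − 0.39324)/0.02692 = 0.06387/0.02692 = 2.37.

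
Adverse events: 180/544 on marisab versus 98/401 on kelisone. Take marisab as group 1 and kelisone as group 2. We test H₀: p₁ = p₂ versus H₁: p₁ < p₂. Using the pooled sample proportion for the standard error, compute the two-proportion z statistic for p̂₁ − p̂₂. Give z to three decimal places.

z = 2.884

p̂₁ = 180/544 ≈ 0.33088, p̂₂ = 98/401 ≈ 0.24439.
Pooled p̂ = (180+98)/(544+401) = 278/945 = 0.29418.
SE = √(p̂(1−p̂)(1/n₁+1/n₂)) = √(0.29418·0.70582·0.004332) = √(0.000899488) = 0.02999.
z = (0.33088 − 0.24439)/0.02999 = 0.08649/0.02999 = 2.884.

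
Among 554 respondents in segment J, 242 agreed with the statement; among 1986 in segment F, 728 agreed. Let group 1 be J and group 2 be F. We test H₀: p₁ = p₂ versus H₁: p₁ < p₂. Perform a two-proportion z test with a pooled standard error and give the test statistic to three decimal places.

z = 3.010

p̂₁ = 242/554 ≈ 0.43682, p̂₂ = 728/1986 ≈ 0.36657.
Pooled p̂ = (242+728)/(554+1986) = 970/2540 = 0.38189.
SE = √(p̂(1−p̂)(1/n₁+1/n₂)) = √(0.38189·0.61811·0.00230858) = √(0.00054494) = 0.02334.
z = (0.43682 − 0.36657)/0.02334 = 0.07025/0.02334 = 3.010.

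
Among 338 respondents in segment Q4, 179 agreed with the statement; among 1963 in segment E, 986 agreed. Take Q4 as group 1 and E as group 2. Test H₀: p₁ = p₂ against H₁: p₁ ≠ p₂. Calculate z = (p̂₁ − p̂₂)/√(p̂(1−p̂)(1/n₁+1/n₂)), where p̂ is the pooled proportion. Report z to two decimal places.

p̂₁ = 179/338 = 0.5296, p̂₂ = 986/1963 = 0.5023.
Pooled p̂ = (179+986)/(338+1963) = 1165/2301 = 0.5063.
SE = √(0.24996 × 0.003468) = 0.0294.
z = (0.5296 − 0.5023)/0.0294 = 0.0273/0.0294 = 0.93.

z = 0.93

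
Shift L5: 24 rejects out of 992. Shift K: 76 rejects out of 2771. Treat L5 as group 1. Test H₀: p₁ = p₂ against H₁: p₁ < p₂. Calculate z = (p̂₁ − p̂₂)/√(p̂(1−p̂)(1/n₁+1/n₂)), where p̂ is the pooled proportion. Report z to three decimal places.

z = -0.543

p̂₁ = 24/992 = 0.024194, p̂₂ = 76/2771 = 0.027427.
Pooled p̂ = (24+76)/(992+2771) = 100/3763 = 0.026575.
SE = √(0.0258683 × 0.00136895) = 0.005951.
z = (0.024194 − 0.027427)/0.005951 = -0.003233/0.005951 = -0.543.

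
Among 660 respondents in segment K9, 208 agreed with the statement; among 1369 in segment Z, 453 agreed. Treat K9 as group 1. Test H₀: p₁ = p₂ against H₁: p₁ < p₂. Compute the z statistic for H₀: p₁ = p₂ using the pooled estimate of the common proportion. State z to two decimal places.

p̂₁ = 208/660 = 0.3152, p̂₂ = 453/1369 = 0.3309.
Pooled p̂ = (208+453)/(660+1369) = 661/2029 = 0.3258.
SE = √(0.219646 × 0.00224561) = 0.0222.
z = (0.3152 − 0.3309)/0.0222 = -0.0157/0.0222 = -0.71.
p-value = P(Z < -0.709) ≈ 0.2392.

z = -0.71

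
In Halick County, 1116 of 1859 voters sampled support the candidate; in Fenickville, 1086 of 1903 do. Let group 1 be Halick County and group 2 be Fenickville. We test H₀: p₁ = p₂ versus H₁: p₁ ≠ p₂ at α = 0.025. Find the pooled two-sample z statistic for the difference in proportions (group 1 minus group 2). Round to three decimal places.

z = 1.845

p̂₁ = 1116/1859 = 0.600323, p̂₂ = 1086/1903 = 0.570678.
Pooled p̂ = (1116+1086)/(1859+1903) = 2202/3762 = 0.585327.
SE = √(0.242719 × 0.00106341) = 0.016066.
z = (0.600323 − 0.570678)/0.016066 = 0.029645/0.016066 = 1.845.
Two-sided p-value ≈ 2·Φ(−1.845) = 0.0650; since p > α = 0.025, fail to reject H₀.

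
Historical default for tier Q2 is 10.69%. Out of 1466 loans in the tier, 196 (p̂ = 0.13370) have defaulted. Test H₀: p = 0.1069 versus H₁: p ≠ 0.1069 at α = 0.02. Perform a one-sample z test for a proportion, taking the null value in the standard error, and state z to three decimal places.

p̂ = 196/1466 ≈ 0.13370.
Under H₀, SE = √(0.1069·0.8931/1466) = √(6.51244e-05) = 0.00807.
z = (0.13370 − 0.1069)/0.00807 = 0.02680/0.00807 = 3.321.
Two-sided p-value ≈ 2·Φ(−3.321) = 0.0009. With α = 0.02, reject H₀.

z = 3.321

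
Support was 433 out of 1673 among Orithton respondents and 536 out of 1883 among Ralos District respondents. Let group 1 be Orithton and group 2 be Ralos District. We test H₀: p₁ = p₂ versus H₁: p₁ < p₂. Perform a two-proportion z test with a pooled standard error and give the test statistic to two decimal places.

p̂₁ = 433/1673 = 0.2588, p̂₂ = 536/1883 = 0.2847.
Pooled p̂ = (433+536)/(1673+1883) = 969/3556 = 0.2725.
SE = √(0.198242 × 0.0011288) = 0.0150.
z = (0.2588 − 0.2847)/0.0150 = -0.0259/0.0150 = -1.73.
p-value = P(Z < -1.727) ≈ 0.0421.

z = -1.73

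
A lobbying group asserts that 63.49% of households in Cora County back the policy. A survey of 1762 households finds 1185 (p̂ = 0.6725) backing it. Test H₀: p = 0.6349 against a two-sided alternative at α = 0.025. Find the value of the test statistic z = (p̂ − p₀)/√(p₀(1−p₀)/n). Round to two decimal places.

z = 3.28

p̂ = 1185/1762 ≈ 0.67253.
Standard error under H₀: √(0.6349×0.3651/1762) = 0.01147.
z = (0.67253 − 0.6349)/0.01147 = 0.03763/0.01147 = 3.28.
Two-sided p-value ≈ 2·Φ(−3.281) = 0.0010, so at α = 0.025 we reject H₀.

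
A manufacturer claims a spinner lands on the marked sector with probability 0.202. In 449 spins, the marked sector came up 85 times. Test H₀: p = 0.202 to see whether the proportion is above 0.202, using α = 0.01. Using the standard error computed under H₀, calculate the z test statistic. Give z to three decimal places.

p̂ = 85/449 = 0.18931.
Under H₀, SE = √(0.202·0.798/449) = √(0.000359011) = 0.01895.
z = (0.18931 − 0.202)/0.01895 = -0.01269/0.01895 = -0.670.
p-value = P(Z > -0.670) ≈ 0.7485, so at α = 0.01 we fail to reject H₀.

z = -0.670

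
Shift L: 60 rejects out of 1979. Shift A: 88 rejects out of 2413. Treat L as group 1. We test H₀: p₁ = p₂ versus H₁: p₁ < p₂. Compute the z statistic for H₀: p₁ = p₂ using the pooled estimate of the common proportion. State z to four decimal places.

p̂₁ = 60/1979 ≈ 0.030318, p̂₂ = 88/2413 ≈ 0.036469.
Pooled p̂ = (60+88)/(1979+2413) = 148/4392 = 0.033698.
SE = √(0.0325621 × 0.000919728) = 0.005473.
z = (0.030318 − 0.036469)/0.005473 = -0.006151/0.005473 = -1.1239.

z = -1.1239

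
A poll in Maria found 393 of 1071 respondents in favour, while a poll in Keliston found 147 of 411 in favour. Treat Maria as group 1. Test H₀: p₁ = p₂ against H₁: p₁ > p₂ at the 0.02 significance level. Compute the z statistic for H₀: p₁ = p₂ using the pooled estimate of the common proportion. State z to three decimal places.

z = 0.332

p̂₁ = 393/1071 = 0.366947, p̂₂ = 147/411 = 0.357664.
Pooled p̂ = (393+147)/(1071+411) = 540/1482 = 0.364372.
SE = √(p̂(1−p̂)(1/n₁+1/n₂)) = √(0.364372·0.635628·0.0033668) = √(0.000779768) = 0.027924.
z = (0.366947 − 0.357664)/0.027924 = 0.009283/0.027924 = 0.332.
p-value = P(Z > 0.332) ≈ 0.3698, so at α = 0.02 we fail to reject H₀.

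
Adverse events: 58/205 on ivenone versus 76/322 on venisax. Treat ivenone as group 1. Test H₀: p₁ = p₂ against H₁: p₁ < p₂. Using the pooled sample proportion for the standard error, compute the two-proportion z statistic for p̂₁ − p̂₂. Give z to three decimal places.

z = 1.205

p̂₁ = 58/205 ≈ 0.282927, p̂₂ = 76/322 ≈ 0.236025.
Pooled p̂ = (58+76)/(205+322) = 134/527 = 0.254269.
SE = √(p̂(1−p̂)(1/n₁+1/n₂)) = √(0.254269·0.745731·0.00798364) = √(0.00151383) = 0.038908.
z = (0.282927 − 0.236025)/0.038908 = 0.046902/0.038908 = 1.205.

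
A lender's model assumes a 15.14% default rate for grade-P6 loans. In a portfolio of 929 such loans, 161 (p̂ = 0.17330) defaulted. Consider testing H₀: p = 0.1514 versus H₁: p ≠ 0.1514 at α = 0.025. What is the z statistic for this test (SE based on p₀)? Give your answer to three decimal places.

p̂ = 161/929 = 0.173305.
SE = √(p₀(1−p₀)/n) = √(0.12848/929) = 0.011760.
z = (0.173305 − 0.1514)/0.011760 = 0.021905/0.011760 = 1.863.
Two-sided p-value ≈ 2·Φ(−1.863) = 0.0625. With α = 0.025, fail to reject H₀.

z = 1.863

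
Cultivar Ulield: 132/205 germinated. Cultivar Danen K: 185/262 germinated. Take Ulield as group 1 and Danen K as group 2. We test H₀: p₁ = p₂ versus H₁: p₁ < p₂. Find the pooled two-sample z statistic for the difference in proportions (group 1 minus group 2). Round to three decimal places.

z = -1.429

p̂₁ = 132/205 = 0.64390, p̂₂ = 185/262 = 0.70611.
Pooled p̂ = (132+185)/(205+262) = 317/467 = 0.67880.
SE = √(p̂(1−p̂)(1/n₁+1/n₂)) = √(0.67880·0.32120·0.00869484) = √(0.00189574) = 0.04354.
z = (0.64390 − 0.70611)/0.04354 = -0.06221/0.04354 = -1.429.
p-value = P(Z < -1.429) ≈ 0.0765.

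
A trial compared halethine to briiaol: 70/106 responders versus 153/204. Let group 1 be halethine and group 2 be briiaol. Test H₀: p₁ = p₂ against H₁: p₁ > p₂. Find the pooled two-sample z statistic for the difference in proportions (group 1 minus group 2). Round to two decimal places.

z = -1.67

p̂₁ = 70/106 = 0.6604, p̂₂ = 153/204 = 0.7500.
Pooled p̂ = (70+153)/(106+204) = 223/310 = 0.7194.
SE = √(p̂(1−p̂)(1/n₁+1/n₂)) = √(0.7194·0.2806·0.0143359) = √(0.00289419) = 0.0538.
z = (0.6604 − 0.7500)/0.0538 = -0.0896/0.0538 = -1.67.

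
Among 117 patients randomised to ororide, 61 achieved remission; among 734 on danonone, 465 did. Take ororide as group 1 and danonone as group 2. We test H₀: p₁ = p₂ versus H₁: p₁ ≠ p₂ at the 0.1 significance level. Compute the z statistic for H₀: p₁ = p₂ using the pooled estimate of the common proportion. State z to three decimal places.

p̂₁ = 61/117 ≈ 0.52137, p̂₂ = 465/734 ≈ 0.63351.
Pooled p̂ = (61+465)/(117+734) = 526/851 = 0.61810.
SE = √(0.236053 × 0.00990941) = 0.04836.
z = (0.52137 − 0.63351)/0.04836 = -0.11214/0.04836 = -2.319.
Two-sided p-value ≈ 2·Φ(−2.319) = 0.0204. With α = 0.1, reject H₀.

z = -2.319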